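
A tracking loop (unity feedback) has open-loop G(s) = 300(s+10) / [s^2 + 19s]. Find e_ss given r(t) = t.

Factoring s from the denominator leaves a polynomial with constant term 19, so the system is type 1.
K_v = lim_{s→0} s·G(s) = 300·10 / 19 = 3000/19.
e_ss = 1/K_v = 1/(3000/19) = 19/3000.

19/3000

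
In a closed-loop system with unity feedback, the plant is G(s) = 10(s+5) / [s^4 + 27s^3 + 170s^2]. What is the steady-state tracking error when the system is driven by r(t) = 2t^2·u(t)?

Factoring s^2 from the denominator leaves a polynomial with constant term 170, so the system is type 2.
K_a = lim_{s→0} s^2·G(s) = 10·5 / 170 = 5/17.
r(t) = 2t^2 gives R(s) = 4/s^3.
e_ss = 4/K_a = 4/(5/17) = 13.6.

13.6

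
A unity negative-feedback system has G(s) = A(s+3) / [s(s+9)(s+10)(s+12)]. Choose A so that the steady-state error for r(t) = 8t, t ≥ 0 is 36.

G(s) has one factor of s in the denominator, so the system is type 1.
K_v = lim_{s→0} s·G(s) = A·3 / (9·10·12) = (1/360)·A.
e_ss = 8/K_v = 36 ⇒ K_v = 2/9 ⇒ A = (2/9)/(1/360) = 80.

80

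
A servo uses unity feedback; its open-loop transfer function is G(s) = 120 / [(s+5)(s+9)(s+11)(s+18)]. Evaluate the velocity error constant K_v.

No free integrators in G(s): this is a type 0 system.
K_v = lim_{s→0} s·G(s) = 0 (the extra factor of s kills the finite limit).

0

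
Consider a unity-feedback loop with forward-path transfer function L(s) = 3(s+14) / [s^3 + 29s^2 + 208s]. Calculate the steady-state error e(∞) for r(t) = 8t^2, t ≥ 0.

Lowest-order denominator term is 208s, so the open loop has 1 pole at the origin → type 1 system.
K_a = lim_{s→0} s^2·L(s) = 0; the steady-state error to this parabolic input grows without bound.

infinity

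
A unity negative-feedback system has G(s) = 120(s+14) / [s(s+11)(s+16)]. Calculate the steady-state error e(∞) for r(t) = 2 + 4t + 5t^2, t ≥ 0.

G(s) has one factor of s in the denominator, so the system is type 1. Taking each input component in turn:
  • 2: tracked with zero error.
  • 4t: e_ss = 4/K_v with K_v=105/11 → 44/105.
  • 5t^2: a type-1 system cannot track it, e_ss → ∞.
The unbounded component dominates.

infinity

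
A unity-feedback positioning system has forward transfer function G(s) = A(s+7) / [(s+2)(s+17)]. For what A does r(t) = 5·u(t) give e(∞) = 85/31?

4

No free integrators in G(s): this is a type 0 system.
K_p = lim_{s→0} G(s) = A·7 / (2·17) = (7/34)·A.
e_ss = 5/(1 + K_p) = 85/31 ⇒ 1 + (7/34)·A = 31/17 ⇒ A = 4.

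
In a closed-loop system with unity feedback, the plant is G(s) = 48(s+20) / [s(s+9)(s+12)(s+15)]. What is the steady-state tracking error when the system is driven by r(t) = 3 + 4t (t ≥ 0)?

6.75

One free integrator in G(s): this is a type 1 system. Taking each input component in turn:
  • 3: tracked with zero error.
  • 4t: e_ss = 4/K_v with K_v=16/27 → 6.75.
Total e_ss = 6.75.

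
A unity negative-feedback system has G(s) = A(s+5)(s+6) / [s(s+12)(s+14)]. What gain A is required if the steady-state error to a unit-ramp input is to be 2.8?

G(s) has one factor of s in the denominator, so the system is type 1.
K_v = lim_{s→0} s·G(s) = A·5·6 / (12·14) = (5/28)·A.
e_ss = 1/K_v = 2.8 ⇒ K_v = 5/14 ⇒ A = (5/14)/(5/28) = 2.

2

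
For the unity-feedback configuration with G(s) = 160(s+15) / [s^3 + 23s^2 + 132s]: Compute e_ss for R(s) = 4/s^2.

0.22

Factoring s from the denominator leaves a polynomial with constant term 132, so the system is type 1.
K_v = lim_{s→0} s·G(s) = 160·15 / 132 = 200/11.
e_ss = 4/K_v = 4/(200/11) = 0.22.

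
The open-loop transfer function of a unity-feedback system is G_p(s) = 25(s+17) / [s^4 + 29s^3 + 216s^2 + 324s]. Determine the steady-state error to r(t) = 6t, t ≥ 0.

1944/425

The denominator has no term below 324s — 1 pole at s=0, type 1.
K_v = lim_{s→0} s·G_p(s) = 25·17 / 324 = 425/324.
e_ss = 6/K_v = 6/(425/324) = 1944/425.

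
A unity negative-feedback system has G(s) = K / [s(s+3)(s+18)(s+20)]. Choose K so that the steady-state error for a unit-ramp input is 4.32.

One free integrator in G(s): this is a type 1 system.
K_v = lim_{s→0} s·G(s) = K / (3·18·20) = (1/1080)·K.
e_ss = 1/K_v = 4.32 ⇒ K_v = 25/108 ⇒ K = (25/108)/(1/1080) = 250.

250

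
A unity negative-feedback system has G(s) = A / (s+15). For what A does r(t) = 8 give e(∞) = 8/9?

120

No free integrators in G(s): this is a type 0 system.
K_p = lim_{s→0} G(s) = A / (15) = (1/15)·A.
e_ss = 8/(1 + K_p) = 8/9 ⇒ 1 + (1/15)·A = 9 ⇒ A = 120.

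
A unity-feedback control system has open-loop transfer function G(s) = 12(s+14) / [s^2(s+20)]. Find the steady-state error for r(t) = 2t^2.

10/21

Two free integrators in G(s): this is a type 2 system.
K_a = lim_{s→0} s^2·G(s) = 12·14 / (20) = 8.4.
r(t) = 2t^2 gives R(s) = 4/s^3.
e_ss = 4/K_a = 4/8.4 = 10/21.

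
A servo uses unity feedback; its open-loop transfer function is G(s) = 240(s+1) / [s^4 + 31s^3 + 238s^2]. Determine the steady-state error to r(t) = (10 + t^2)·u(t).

119/60

The denominator has no term below 238s^2 — 2 poles at s=0, type 2. Treating each term separately:
  • 10: tracked with zero error.
  • t^2: e_ss = 2/K_a with K_a=120/119 → 119/60.
Total e_ss = 119/60.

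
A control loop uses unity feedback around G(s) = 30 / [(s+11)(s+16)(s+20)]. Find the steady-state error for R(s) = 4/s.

1408/355

G(s) has no factors of s in the denominator, so the system is type 0.
K_p = lim_{s→0} G(s) = 30 / (11·16·20) = 3/352.
e_ss = 4/(1 + K_p) = 4/(355/352) = 1408/355.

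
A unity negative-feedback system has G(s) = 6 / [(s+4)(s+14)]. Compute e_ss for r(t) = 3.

The open loop has no poles at the origin → type 0 system.
K_p = lim_{s→0} G(s) = 6 / (4·14) = 3/28.
e_ss = 3/(1 + K_p) = 3/(31/28) = 84/31.

84/31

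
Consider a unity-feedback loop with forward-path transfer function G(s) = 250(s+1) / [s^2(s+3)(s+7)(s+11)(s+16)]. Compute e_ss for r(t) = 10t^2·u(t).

295.68

G(s) has two factors of s in the denominator, so the system is type 2.
K_a = lim_{s→0} s^2·G(s) = 250·1 / (3·7·11·16) = 125/1848.
r(t) = 10t^2 gives R(s) = 20/s^3.
e_ss = 20/K_a = 20/(125/1848) = 295.68.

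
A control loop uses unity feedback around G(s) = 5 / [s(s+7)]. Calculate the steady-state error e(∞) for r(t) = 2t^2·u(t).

infinity

System type = 1 (one pole at s=0).
K_a = lim_{s→0} s^2·G(s) = 0; the steady-state error to this parabolic input grows without bound.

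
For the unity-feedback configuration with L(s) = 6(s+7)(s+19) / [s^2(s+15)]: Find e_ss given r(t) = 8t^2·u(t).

40/133

The open loop has two poles at the origin → type 2 system.
K_a = lim_{s→0} s^2·L(s) = 6·7·19 / (15) = 53.2.
r(t) = 8t^2 gives R(s) = 16/s^3.
e_ss = 16/K_a = 16/53.2 = 40/133.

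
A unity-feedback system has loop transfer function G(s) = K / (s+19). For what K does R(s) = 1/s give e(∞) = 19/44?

System type = 0 (no poles at s=0).
K_p = lim_{s→0} G(s) = K / (19) = (1/19)·K.
e_ss = 1/(1 + K_p) = 19/44 ⇒ 1 + (1/19)·K = 44/19 ⇒ K = 25.

25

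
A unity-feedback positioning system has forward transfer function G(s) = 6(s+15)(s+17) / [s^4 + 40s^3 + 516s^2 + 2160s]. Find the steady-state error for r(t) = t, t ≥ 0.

Lowest-order denominator term is 2160s, so the open loop has 1 pole at the origin → type 1 system.
K_v = lim_{s→0} s·G(s) = 6·15·17 / 2160 = 17/24.
e_ss = 1/K_v = 1/(17/24) = 24/17.

24/17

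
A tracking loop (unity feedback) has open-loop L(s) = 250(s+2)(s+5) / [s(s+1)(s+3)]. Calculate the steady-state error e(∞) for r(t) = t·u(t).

System type = 1 (one pole at s=0).
K_v = lim_{s→0} s·L(s) = 250·2·5 / (1·3) = 2500/3.
e_ss = 1/K_v = 1/(2500/3) = 0.0012.

0.0012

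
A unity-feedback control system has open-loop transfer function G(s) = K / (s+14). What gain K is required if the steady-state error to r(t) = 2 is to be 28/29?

System type = 0 (no poles at s=0).
K_p = lim_{s→0} G(s) = K / (14) = (1/14)·K.
e_ss = 2/(1 + K_p) = 28/29 ⇒ 1 + (1/14)·K = 29/14 ⇒ K = 15.

15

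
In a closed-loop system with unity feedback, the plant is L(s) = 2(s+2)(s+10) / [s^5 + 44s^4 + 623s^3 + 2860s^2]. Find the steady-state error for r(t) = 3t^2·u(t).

The denominator has no term below 2860s^2 — 2 poles at s=0, type 2.
K_a = lim_{s→0} s^2·L(s) = 2·2·10 / 2860 = 2/143.
r(t) = 3t^2 gives R(s) = 6/s^3.
e_ss = 6/K_a = 6/(2/143) = 429.

429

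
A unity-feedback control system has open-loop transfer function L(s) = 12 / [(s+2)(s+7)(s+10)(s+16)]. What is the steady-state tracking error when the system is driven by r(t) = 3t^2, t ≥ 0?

The open loop has no poles at the origin → type 0 system.
For a type-0 system K_a = 0, so e_ss to a parabolic input is unbounded.

infinity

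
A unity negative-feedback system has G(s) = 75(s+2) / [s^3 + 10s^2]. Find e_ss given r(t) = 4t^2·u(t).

8/15

Factoring s^2 from the denominator leaves a polynomial with constant term 10, so the system is type 2.
K_a = lim_{s→0} s^2·G(s) = 75·2 / 10 = 15.
r(t) = 4t^2 gives R(s) = 8/s^3.
e_ss = 8/K_a = 8/15.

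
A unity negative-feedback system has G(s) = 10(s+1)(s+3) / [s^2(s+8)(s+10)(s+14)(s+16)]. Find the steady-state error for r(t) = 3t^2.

Two free integrators in G(s): this is a type 2 system.
K_a = lim_{s→0} s^2·G(s) = 10·1·3 / (8·10·14·16) = 3/1792.
r(t) = 3t^2 gives R(s) = 6/s^3.
e_ss = 6/K_a = 6/(3/1792) = 3584.

3584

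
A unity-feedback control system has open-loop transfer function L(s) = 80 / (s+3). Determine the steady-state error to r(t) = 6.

18/83

System type = 0 (no poles at s=0).
K_p = lim_{s→0} L(s) = 80 / (3) = 80/3.
e_ss = 6/(1 + K_p) = 6/(83/3) = 18/83.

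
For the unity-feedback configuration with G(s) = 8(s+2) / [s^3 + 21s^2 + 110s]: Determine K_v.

8/55

The denominator has no term below 110s — 1 pole at s=0, type 1.
K_v = lim_{s→0} s·G(s) = 8·2 / 110 = 8/55.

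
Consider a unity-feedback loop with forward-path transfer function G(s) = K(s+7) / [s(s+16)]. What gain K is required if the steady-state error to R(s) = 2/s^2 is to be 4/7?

The open loop has one pole at the origin → type 1 system.
K_v = lim_{s→0} s·G(s) = K·7 / (16) = 0.4375·K.
e_ss = 2/K_v = 4/7 ⇒ K_v = 3.5 ⇒ K = 3.5/0.4375 = 8.

8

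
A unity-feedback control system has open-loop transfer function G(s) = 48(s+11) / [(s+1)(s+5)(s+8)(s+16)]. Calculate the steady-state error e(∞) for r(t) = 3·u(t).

System type = 0 (no poles at s=0).
K_p = lim_{s→0} G(s) = 48·11 / (1·5·8·16) = 0.825.
e_ss = 3/(1 + K_p) = 3/1.825 = 120/73.

120/73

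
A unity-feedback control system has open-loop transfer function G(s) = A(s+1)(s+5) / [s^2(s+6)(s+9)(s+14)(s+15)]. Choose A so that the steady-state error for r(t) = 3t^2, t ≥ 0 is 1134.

G(s) has two factors of s in the denominator, so the system is type 2.
K_a = lim_{s→0} s^2·G(s) = A·1·5 / (6·9·14·15) = (1/2268)·A.
e_ss = 6/K_a = 1134 ⇒ K_a = 1/189 ⇒ A = (1/189)/(1/2268) = 12.

12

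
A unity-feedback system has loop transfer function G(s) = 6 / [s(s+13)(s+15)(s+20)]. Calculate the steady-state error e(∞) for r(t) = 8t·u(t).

G(s) has one factor of s in the denominator, so the system is type 1.
K_v = lim_{s→0} s·G(s) = 6 / (13·15·20) = 1/650.
e_ss = 8/K_v = 8/(1/650) = 5200.

5200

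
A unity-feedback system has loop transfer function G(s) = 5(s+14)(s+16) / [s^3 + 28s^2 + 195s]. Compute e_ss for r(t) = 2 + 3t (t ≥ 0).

117/224

Lowest-order denominator term is 195s, so the open loop has 1 pole at the origin → type 1 system. By superposition:
  • 2: tracked with zero error.
  • 3t: e_ss = 3/K_v with K_v=224/39 → 117/224.
Total e_ss = 117/224.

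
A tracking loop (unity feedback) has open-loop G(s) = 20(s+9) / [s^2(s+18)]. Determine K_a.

G(s) has two factors of s in the denominator, so the system is type 2.
K_a = lim_{s→0} s^2·G(s) = 20·9 / (18) = 10.

10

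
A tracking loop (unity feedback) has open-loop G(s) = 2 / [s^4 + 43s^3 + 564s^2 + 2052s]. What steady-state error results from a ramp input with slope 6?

Lowest-order denominator term is 2052s, so the open loop has 1 pole at the origin → type 1 system.
K_v = lim_{s→0} s·G(s) = 2 / 2052 = 1/1026.
e_ss = 6/K_v = 6/(1/1026) = 6156.

6156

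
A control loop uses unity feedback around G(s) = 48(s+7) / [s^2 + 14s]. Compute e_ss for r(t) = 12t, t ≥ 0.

0.5

Factoring s from the denominator leaves a polynomial with constant term 14, so the system is type 1.
K_v = lim_{s→0} s·G(s) = 48·7 / 14 = 24.
e_ss = 12/K_v = 12/24 = 0.5.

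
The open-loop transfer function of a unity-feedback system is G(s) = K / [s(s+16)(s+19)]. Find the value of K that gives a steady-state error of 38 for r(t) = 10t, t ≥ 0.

80

One free integrator in G(s): this is a type 1 system.
K_v = lim_{s→0} s·G(s) = K / (16·19) = (1/304)·K.
e_ss = 10/K_v = 38 ⇒ K_v = 5/19 ⇒ K = (5/19)/(1/304) = 80.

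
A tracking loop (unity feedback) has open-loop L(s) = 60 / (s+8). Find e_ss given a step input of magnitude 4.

8/17

L(s) has no factors of s in the denominator, so the system is type 0.
K_p = lim_{s→0} L(s) = 60 / (8) = 7.5.
e_ss = 4/(1 + K_p) = 4/8.5 = 8/17.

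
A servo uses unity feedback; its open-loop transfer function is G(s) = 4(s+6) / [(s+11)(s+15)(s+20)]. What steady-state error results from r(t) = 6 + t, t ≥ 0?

No free integrators in G(s): this is a type 0 system. By superposition:
  • 6: e_ss = 6/(1+K_p) with K_p=2/275 → 1650/277.
  • t: a type-0 system cannot track it, e_ss → ∞.
The unbounded component dominates.

infinity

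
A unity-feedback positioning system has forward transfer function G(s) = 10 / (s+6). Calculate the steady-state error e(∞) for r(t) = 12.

4.5

System type = 0 (no poles at s=0).
K_p = lim_{s→0} G(s) = 10 / (6) = 5/3.
e_ss = 12/(1 + K_p) = 12/(8/3) = 4.5.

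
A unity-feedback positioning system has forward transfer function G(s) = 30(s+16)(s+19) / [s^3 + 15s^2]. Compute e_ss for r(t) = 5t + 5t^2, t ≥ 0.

5/304

The denominator has no term below 15s^2 — 2 poles at s=0, type 2. Taking each input component in turn:
  • 5t: tracked with zero error.
  • 5t^2: e_ss = 10/K_a with K_a=608 → 5/304.
Total e_ss = 5/304.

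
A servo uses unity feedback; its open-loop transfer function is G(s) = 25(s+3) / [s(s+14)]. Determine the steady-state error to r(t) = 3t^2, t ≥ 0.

infinity

G(s) has one factor of s in the denominator, so the system is type 1.
K_a = lim_{s→0} s^2·G(s) = 0; the steady-state error to this parabolic input grows without bound.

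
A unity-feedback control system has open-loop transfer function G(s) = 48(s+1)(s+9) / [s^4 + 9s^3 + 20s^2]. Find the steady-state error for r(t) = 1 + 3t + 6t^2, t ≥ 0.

Factoring s^2 from the denominator leaves a polynomial with constant term 20, so the system is type 2. By superposition:
  • 1: tracked with zero error.
  • 3t: tracked with zero error.
  • 6t^2: e_ss = 12/K_a with K_a=21.6 → 5/9.
Total e_ss = 5/9.

5/9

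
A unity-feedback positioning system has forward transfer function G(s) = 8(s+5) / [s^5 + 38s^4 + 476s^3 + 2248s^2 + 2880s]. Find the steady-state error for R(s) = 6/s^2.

The denominator has no term below 2880s — 1 pole at s=0, type 1.
K_v = lim_{s→0} s·G(s) = 8·5 / 2880 = 1/72.
e_ss = 6/K_v = 6/(1/72) = 432.

432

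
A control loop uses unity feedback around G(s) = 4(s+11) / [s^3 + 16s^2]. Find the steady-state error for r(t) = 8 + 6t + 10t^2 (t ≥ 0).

80/11

Lowest-order denominator term is 16s^2, so the open loop has 2 poles at the origin → type 2 system. Treating each term separately:
  • 8: tracked with zero error.
  • 6t: tracked with zero error.
  • 10t^2: e_ss = 20/K_a with K_a=2.75 → 80/11.
Total e_ss = 80/11.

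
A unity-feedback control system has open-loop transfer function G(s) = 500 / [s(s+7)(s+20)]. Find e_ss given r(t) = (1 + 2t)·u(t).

0.56

The open loop has one pole at the origin → type 1 system. Taking each input component in turn:
  • 1: tracked with zero error.
  • 2t: e_ss = 2/K_v with K_v=25/7 → 0.56.
Total e_ss = 0.56.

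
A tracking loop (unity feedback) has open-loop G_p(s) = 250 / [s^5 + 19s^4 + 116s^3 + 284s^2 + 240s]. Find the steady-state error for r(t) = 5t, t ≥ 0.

4.8

The denominator has no term below 240s — 1 pole at s=0, type 1.
K_v = lim_{s→0} s·G_p(s) = 250 / 240 = 25/24.
e_ss = 5/K_v = 5/(25/24) = 4.8.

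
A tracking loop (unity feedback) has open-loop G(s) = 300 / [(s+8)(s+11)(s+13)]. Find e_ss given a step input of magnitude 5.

1430/361

G(s) has no factors of s in the denominator, so the system is type 0.
K_p = lim_{s→0} G(s) = 300 / (8·11·13) = 75/286.
e_ss = 5/(1 + K_p) = 5/(361/286) = 1430/361.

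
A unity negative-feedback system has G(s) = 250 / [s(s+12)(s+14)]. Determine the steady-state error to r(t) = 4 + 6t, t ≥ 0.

The open loop has one pole at the origin → type 1 system. Treating each term separately:
  • 4: tracked with zero error.
  • 6t: e_ss = 6/K_v with K_v=125/84 → 4.032.
Total e_ss = 4.032.

4.032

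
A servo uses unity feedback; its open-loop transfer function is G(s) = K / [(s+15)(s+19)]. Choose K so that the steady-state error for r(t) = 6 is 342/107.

250

The open loop has no poles at the origin → type 0 system.
K_p = lim_{s→0} G(s) = K / (15·19) = (1/285)·K.
e_ss = 6/(1 + K_p) = 342/107 ⇒ 1 + (1/285)·K = 107/57 ⇒ K = 250.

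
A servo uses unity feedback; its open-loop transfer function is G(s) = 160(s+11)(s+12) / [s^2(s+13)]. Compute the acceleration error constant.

21120/13

The open loop has two poles at the origin → type 2 system.
K_a = lim_{s→0} s^2·G(s) = 160·11·12 / (13) = 21120/13.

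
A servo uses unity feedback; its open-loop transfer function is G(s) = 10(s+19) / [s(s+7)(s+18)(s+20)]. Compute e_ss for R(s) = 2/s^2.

System type = 1 (one pole at s=0).
K_v = lim_{s→0} s·G(s) = 10·19 / (7·18·20) = 19/252.
e_ss = 2/K_v = 2/(19/252) = 504/19.

504/19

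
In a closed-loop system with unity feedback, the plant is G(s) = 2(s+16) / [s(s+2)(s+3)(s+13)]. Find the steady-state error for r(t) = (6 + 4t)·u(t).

9.75

The open loop has one pole at the origin → type 1 system. Treating each term separately:
  • 6: tracked with zero error.
  • 4t: e_ss = 4/K_v with K_v=16/39 → 9.75.
Total e_ss = 9.75.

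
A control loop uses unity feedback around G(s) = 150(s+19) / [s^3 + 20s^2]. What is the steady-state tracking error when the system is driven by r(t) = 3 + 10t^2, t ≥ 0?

Lowest-order denominator term is 20s^2, so the open loop has 2 poles at the origin → type 2 system. Taking each input component in turn:
  • 3: tracked with zero error.
  • 10t^2: e_ss = 20/K_a with K_a=142.5 → 8/57.
Total e_ss = 8/57.

8/57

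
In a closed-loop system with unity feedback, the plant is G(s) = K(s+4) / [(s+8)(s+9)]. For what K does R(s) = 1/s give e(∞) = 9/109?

No free integrators in G(s): this is a type 0 system.
K_p = lim_{s→0} G(s) = K·4 / (8·9) = (1/18)·K.
e_ss = 1/(1 + K_p) = 9/109 ⇒ 1 + (1/18)·K = 109/9 ⇒ K = 200.

200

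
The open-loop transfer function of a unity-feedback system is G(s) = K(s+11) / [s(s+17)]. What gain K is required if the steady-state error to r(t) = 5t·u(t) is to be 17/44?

20

G(s) has one factor of s in the denominator, so the system is type 1.
K_v = lim_{s→0} s·G(s) = K·11 / (17) = (11/17)·K.
e_ss = 5/K_v = 17/44 ⇒ K_v = 220/17 ⇒ K = (220/17)/(11/17) = 20.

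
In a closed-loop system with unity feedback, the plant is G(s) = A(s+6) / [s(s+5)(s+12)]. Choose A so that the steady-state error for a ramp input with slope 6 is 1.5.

System type = 1 (one pole at s=0).
K_v = lim_{s→0} s·G(s) = A·6 / (5·12) = 0.1·A.
e_ss = 6/K_v = 1.5 ⇒ K_v = 4 ⇒ A = 4/0.1 = 40.

40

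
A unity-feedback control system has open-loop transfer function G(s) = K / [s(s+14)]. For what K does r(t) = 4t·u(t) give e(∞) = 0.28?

200

The open loop has one pole at the origin → type 1 system.
K_v = lim_{s→0} s·G(s) = K / (14) = (1/14)·K.
e_ss = 4/K_v = 0.28 ⇒ K_v = 100/7 ⇒ K = (100/7)/(1/14) = 200.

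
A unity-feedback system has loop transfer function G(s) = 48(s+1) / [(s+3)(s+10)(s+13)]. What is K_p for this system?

8/65

System type = 0 (no poles at s=0).
K_p = lim_{s→0} G(s) = 48·1 / (3·10·13) = 8/65.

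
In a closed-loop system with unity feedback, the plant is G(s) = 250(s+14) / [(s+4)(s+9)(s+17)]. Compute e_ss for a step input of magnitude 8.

No free integrators in G(s): this is a type 0 system.
K_p = lim_{s→0} G(s) = 250·14 / (4·9·17) = 875/153.
e_ss = 8/(1 + K_p) = 8/(1028/153) = 306/257.

306/257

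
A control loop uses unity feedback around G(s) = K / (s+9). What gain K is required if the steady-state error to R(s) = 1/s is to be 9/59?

System type = 0 (no poles at s=0).
K_p = lim_{s→0} G(s) = K / (9) = (1/9)·K.
e_ss = 1/(1 + K_p) = 9/59 ⇒ 1 + (1/9)·K = 59/9 ⇒ K = 50.

50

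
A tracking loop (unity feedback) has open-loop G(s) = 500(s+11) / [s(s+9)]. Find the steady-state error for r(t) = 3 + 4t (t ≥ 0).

9/1375

The open loop has one pole at the origin → type 1 system. By superposition:
  • 3: tracked with zero error.
  • 4t: e_ss = 4/K_v with K_v=5500/9 → 9/1375.
Total e_ss = 9/1375.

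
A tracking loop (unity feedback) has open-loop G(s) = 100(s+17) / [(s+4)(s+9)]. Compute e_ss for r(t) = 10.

G(s) has no factors of s in the denominator, so the system is type 0.
K_p = lim_{s→0} G(s) = 100·17 / (4·9) = 425/9.
e_ss = 10/(1 + K_p) = 10/(434/9) = 45/217.

45/217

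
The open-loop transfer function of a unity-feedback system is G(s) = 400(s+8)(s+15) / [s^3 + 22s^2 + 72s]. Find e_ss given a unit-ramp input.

Factoring s from the denominator leaves a polynomial with constant term 72, so the system is type 1.
K_v = lim_{s→0} s·G(s) = 400·8·15 / 72 = 2000/3.
e_ss = 1/K_v = 1/(2000/3) = 0.0015.

0.0015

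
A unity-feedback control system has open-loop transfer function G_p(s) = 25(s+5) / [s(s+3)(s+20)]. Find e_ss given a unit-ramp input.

0.48

The open loop has one pole at the origin → type 1 system.
K_v = lim_{s→0} s·G_p(s) = 25·5 / (3·20) = 25/12.
e_ss = 1/K_v = 1/(25/12) = 0.48.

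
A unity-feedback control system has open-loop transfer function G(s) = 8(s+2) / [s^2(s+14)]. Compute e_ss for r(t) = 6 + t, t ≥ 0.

0

The open loop has two poles at the origin → type 2 system. By superposition:
  • 6: tracked with zero error.
  • t: tracked with zero error.
Total e_ss = 0.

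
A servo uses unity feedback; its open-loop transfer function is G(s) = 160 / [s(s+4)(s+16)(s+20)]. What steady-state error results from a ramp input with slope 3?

24

G(s) has one factor of s in the denominator, so the system is type 1.
K_v = lim_{s→0} s·G(s) = 160 / (4·16·20) = 0.125.
e_ss = 3/K_v = 3/0.125 = 24.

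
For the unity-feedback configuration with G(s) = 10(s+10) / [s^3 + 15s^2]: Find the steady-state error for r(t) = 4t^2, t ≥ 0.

1.2

Factoring s^2 from the denominator leaves a polynomial with constant term 15, so the system is type 2.
K_a = lim_{s→0} s^2·G(s) = 10·10 / 15 = 20/3.
r(t) = 4t^2 gives R(s) = 8/s^3.
e_ss = 8/K_a = 8/(20/3) = 1.2.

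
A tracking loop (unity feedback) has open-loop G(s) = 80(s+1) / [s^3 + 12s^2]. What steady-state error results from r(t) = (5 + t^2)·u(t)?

Factoring s^2 from the denominator leaves a polynomial with constant term 12, so the system is type 2. Taking each input component in turn:
  • 5: tracked with zero error.
  • t^2: e_ss = 2/K_a with K_a=20/3 → 0.3.
Total e_ss = 0.3.

0.3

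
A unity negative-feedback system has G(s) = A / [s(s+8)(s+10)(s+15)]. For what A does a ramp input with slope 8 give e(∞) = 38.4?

250

The open loop has one pole at the origin → type 1 system.
K_v = lim_{s→0} s·G(s) = A / (8·10·15) = (1/1200)·A.
e_ss = 8/K_v = 38.4 ⇒ K_v = 5/24 ⇒ A = (5/24)/(1/1200) = 250.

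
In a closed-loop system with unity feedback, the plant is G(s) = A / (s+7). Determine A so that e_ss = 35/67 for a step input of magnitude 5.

G(s) has no factors of s in the denominator, so the system is type 0.
K_p = lim_{s→0} G(s) = A / (7) = (1/7)·A.
e_ss = 5/(1 + K_p) = 35/67 ⇒ 1 + (1/7)·A = 67/7 ⇒ A = 60.

60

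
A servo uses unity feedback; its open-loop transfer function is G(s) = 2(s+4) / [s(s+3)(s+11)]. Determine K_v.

8/33

System type = 1 (one pole at s=0).
K_v = lim_{s→0} s·G(s) = 2·4 / (3·11) = 8/33.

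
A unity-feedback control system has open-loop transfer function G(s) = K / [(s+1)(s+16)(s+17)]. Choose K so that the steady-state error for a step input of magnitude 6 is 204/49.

120

The open loop has no poles at the origin → type 0 system.
K_p = lim_{s→0} G(s) = K / (1·16·17) = (1/272)·K.
e_ss = 6/(1 + K_p) = 204/49 ⇒ 1 + (1/272)·K = 49/34 ⇒ K = 120.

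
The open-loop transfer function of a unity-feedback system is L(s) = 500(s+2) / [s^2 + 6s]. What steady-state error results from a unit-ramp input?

Lowest-order denominator term is 6s, so the open loop has 1 pole at the origin → type 1 system.
K_v = lim_{s→0} s·L(s) = 500·2 / 6 = 500/3.
e_ss = 1/K_v = 1/(500/3) = 0.006.

0.006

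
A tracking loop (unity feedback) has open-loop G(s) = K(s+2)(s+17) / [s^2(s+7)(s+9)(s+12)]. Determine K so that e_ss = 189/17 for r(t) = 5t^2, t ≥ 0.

20

System type = 2 (two poles at s=0).
K_a = lim_{s→0} s^2·G(s) = K·2·17 / (7·9·12) = (17/378)·K.
e_ss = 10/K_a = 189/17 ⇒ K_a = 170/189 ⇒ K = (170/189)/(17/378) = 20.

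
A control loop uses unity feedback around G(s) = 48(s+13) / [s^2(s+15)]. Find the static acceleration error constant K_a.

G(s) has two factors of s in the denominator, so the system is type 2.
K_a = lim_{s→0} s^2·G(s) = 48·13 / (15) = 41.6.

41.6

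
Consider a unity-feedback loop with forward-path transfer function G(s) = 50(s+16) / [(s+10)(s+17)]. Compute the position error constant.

System type = 0 (no poles at s=0).
K_p = lim_{s→0} G(s) = 50·16 / (10·17) = 80/17.

80/17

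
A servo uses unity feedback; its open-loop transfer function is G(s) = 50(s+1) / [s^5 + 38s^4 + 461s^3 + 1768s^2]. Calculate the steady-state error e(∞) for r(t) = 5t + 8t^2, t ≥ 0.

565.76

The denominator has no term below 1768s^2 — 2 poles at s=0, type 2. By superposition:
  • 5t: tracked with zero error.
  • 8t^2: e_ss = 16/K_a with K_a=25/884 → 565.76.
Total e_ss = 565.76.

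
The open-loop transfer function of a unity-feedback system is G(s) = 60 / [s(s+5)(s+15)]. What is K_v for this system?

0.8

The open loop has one pole at the origin → type 1 system.
K_v = lim_{s→0} s·G(s) = 60 / (5·15) = 0.8.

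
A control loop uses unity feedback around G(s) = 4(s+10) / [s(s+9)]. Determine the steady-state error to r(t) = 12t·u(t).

One free integrator in G(s): this is a type 1 system.
K_v = lim_{s→0} s·G(s) = 4·10 / (9) = 40/9.
e_ss = 12/K_v = 12/(40/9) = 2.7.

2.7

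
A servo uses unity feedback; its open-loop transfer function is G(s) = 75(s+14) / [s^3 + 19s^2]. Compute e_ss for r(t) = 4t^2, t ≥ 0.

Lowest-order denominator term is 19s^2, so the open loop has 2 poles at the origin → type 2 system.
K_a = lim_{s→0} s^2·G(s) = 75·14 / 19 = 1050/19.
r(t) = 4t^2 gives R(s) = 8/s^3.
e_ss = 8/K_a = 8/(1050/19) = 76/525.

76/525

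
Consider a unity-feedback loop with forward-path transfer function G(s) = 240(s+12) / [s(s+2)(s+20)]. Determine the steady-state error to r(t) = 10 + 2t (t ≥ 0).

System type = 1 (one pole at s=0). Taking each input component in turn:
  • 10: tracked with zero error.
  • 2t: e_ss = 2/K_v with K_v=72 → 1/36.
Total e_ss = 1/36.

1/36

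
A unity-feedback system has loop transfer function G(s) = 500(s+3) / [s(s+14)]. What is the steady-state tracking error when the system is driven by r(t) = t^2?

infinity

G(s) has one factor of s in the denominator, so the system is type 1.
K_a = lim_{s→0} s^2·G(s) = 0; the steady-state error to this parabolic input grows without bound.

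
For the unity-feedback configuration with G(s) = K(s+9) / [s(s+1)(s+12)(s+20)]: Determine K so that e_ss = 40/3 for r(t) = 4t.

8

G(s) has one factor of s in the denominator, so the system is type 1.
K_v = lim_{s→0} s·G(s) = K·9 / (1·12·20) = 0.0375·K.
e_ss = 4/K_v = 40/3 ⇒ K_v = 0.3 ⇒ K = 0.3/0.0375 = 8.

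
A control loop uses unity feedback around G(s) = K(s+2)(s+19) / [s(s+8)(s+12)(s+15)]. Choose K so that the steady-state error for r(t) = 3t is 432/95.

25

System type = 1 (one pole at s=0).
K_v = lim_{s→0} s·G(s) = K·2·19 / (8·12·15) = (19/720)·K.
e_ss = 3/K_v = 432/95 ⇒ K_v = 95/144 ⇒ K = (95/144)/(19/720) = 25.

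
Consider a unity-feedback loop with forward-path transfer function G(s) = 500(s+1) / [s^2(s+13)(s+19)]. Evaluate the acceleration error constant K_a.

500/247

Two free integrators in G(s): this is a type 2 system.
K_a = lim_{s→0} s^2·G(s) = 500·1 / (13·19) = 500/247.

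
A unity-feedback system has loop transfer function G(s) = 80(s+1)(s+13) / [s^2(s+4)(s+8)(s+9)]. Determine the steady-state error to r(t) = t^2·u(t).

36/65

The open loop has two poles at the origin → type 2 system.
K_a = lim_{s→0} s^2·G(s) = 80·1·13 / (4·8·9) = 65/18.
r(t) = t^2 gives R(s) = 2/s^3.
e_ss = 2/K_a = 2/(65/18) = 36/65.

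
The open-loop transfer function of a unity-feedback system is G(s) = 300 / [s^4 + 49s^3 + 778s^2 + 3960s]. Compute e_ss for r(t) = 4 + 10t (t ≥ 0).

Factoring s from the denominator leaves a polynomial with constant term 3960, so the system is type 1. Taking each input component in turn:
  • 4: tracked with zero error.
  • 10t: e_ss = 10/K_v with K_v=5/66 → 132.
Total e_ss = 132.

132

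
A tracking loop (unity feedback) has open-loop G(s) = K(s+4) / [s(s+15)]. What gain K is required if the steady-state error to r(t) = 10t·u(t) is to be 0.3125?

120

The open loop has one pole at the origin → type 1 system.
K_v = lim_{s→0} s·G(s) = K·4 / (15) = (4/15)·K.
e_ss = 10/K_v = 0.3125 ⇒ K_v = 32 ⇒ K = 32/(4/15) = 120.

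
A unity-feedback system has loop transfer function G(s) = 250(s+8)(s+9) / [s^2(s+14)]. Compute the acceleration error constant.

9000/7

The open loop has two poles at the origin → type 2 system.
K_a = lim_{s→0} s^2·G(s) = 250·8·9 / (14) = 9000/7.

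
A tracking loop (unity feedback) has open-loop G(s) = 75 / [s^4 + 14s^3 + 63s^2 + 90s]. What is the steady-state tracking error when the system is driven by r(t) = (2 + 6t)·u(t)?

7.2

Lowest-order denominator term is 90s, so the open loop has 1 pole at the origin → type 1 system. Treating each term separately:
  • 2: tracked with zero error.
  • 6t: e_ss = 6/K_v with K_v=5/6 → 7.2.
Total e_ss = 7.2.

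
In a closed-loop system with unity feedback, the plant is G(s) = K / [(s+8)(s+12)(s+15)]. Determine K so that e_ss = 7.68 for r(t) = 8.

60

System type = 0 (no poles at s=0).
K_p = lim_{s→0} G(s) = K / (8·12·15) = (1/1440)·K.
e_ss = 8/(1 + K_p) = 7.68 ⇒ 1 + (1/1440)·K = 25/24 ⇒ K = 60.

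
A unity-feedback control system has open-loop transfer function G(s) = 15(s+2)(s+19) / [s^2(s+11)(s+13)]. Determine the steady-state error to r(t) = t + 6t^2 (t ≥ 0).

Two free integrators in G(s): this is a type 2 system. Taking each input component in turn:
  • t: tracked with zero error.
  • 6t^2: e_ss = 12/K_a with K_a=570/143 → 286/95.
Total e_ss = 286/95.

286/95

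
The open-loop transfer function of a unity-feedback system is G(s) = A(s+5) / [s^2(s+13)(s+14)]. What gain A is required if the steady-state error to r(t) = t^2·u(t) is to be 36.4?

2

G(s) has two factors of s in the denominator, so the system is type 2.
K_a = lim_{s→0} s^2·G(s) = A·5 / (13·14) = (5/182)·A.
e_ss = 2/K_a = 36.4 ⇒ K_a = 5/91 ⇒ A = (5/91)/(5/182) = 2.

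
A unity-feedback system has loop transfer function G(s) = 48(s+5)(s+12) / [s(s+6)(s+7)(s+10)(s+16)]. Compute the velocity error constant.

3/7

The open loop has one pole at the origin → type 1 system.
K_v = lim_{s→0} s·G(s) = 48·5·12 / (6·7·10·16) = 3/7.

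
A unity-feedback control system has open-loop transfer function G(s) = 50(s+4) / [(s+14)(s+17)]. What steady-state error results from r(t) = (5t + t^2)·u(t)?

The open loop has no poles at the origin → type 0 system. Taking each input component in turn:
  • 5t: a type-0 system cannot track it, e_ss → ∞.
  • t^2: a type-0 system cannot track it, e_ss → ∞.
The unbounded component dominates.

infinity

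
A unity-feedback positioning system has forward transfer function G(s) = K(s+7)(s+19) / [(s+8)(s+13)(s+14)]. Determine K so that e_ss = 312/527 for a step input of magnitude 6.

100

G(s) has no factors of s in the denominator, so the system is type 0.
K_p = lim_{s→0} G(s) = K·7·19 / (8·13·14) = (19/208)·K.
e_ss = 6/(1 + K_p) = 312/527 ⇒ 1 + (19/208)·K = 527/52 ⇒ K = 100.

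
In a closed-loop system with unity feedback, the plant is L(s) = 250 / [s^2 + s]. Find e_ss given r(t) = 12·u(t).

0

Factoring s from the denominator leaves a polynomial with constant term 1, so the system is type 1.
K_p = ∞ for a type-1 system; e_ss to a step is zero.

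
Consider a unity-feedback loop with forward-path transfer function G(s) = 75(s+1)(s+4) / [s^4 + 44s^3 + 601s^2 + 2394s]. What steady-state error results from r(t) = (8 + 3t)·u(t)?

23.94

Lowest-order denominator term is 2394s, so the open loop has 1 pole at the origin → type 1 system. Taking each input component in turn:
  • 8: tracked with zero error.
  • 3t: e_ss = 3/K_v with K_v=50/399 → 23.94.
Total e_ss = 23.94.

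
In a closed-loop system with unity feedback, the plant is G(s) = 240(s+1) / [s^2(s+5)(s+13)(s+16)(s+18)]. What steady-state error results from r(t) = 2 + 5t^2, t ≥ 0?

780

System type = 2 (two poles at s=0). Taking each input component in turn:
  • 2: tracked with zero error.
  • 5t^2: e_ss = 10/K_a with K_a=1/78 → 780.
Total e_ss = 780.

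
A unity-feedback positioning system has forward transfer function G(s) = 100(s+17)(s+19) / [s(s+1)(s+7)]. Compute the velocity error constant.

System type = 1 (one pole at s=0).
K_v = lim_{s→0} s·G(s) = 100·17·19 / (1·7) = 32300/7.

32300/7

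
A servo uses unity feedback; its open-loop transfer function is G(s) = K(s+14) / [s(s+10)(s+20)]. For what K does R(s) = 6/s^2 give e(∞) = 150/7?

System type = 1 (one pole at s=0).
K_v = lim_{s→0} s·G(s) = K·14 / (10·20) = 0.07·K.
e_ss = 6/K_v = 150/7 ⇒ K_v = 0.28 ⇒ K = 0.28/0.07 = 4.

4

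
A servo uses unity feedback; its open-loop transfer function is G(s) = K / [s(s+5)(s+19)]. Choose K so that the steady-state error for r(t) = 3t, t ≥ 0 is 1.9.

150

G(s) has one factor of s in the denominator, so the system is type 1.
K_v = lim_{s→0} s·G(s) = K / (5·19) = (1/95)·K.
e_ss = 3/K_v = 1.9 ⇒ K_v = 30/19 ⇒ K = (30/19)/(1/95) = 150.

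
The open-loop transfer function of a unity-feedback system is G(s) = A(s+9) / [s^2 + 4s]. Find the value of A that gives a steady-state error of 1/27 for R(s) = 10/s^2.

Lowest-order denominator term is 4s, so the open loop has 1 pole at the origin → type 1 system.
K_v = lim_{s→0} s·G(s) = A·9 / 4 = 2.25·A.
e_ss = 10/K_v = 1/27 ⇒ K_v = 270 ⇒ A = 270/2.25 = 120.

120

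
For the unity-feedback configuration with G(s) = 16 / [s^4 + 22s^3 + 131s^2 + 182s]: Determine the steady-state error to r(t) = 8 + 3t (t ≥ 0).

34.125

Factoring s from the denominator leaves a polynomial with constant term 182, so the system is type 1. By superposition:
  • 8: tracked with zero error.
  • 3t: e_ss = 3/K_v with K_v=8/91 → 34.125.
Total e_ss = 34.125.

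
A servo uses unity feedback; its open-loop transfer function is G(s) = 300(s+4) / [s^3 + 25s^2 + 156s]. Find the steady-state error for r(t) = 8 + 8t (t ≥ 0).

Factoring s from the denominator leaves a polynomial with constant term 156, so the system is type 1. By superposition:
  • 8: tracked with zero error.
  • 8t: e_ss = 8/K_v with K_v=100/13 → 1.04.
Total e_ss = 1.04.

1.04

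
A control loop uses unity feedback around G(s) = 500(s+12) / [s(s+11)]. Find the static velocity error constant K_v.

One free integrator in G(s): this is a type 1 system.
K_v = lim_{s→0} s·G(s) = 500·12 / (11) = 6000/11.

6000/11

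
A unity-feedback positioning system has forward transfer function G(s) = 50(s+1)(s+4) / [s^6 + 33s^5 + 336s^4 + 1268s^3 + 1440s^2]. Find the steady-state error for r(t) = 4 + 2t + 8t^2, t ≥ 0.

The denominator has no term below 1440s^2 — 2 poles at s=0, type 2. Treating each term separately:
  • 4: tracked with zero error.
  • 2t: tracked with zero error.
  • 8t^2: e_ss = 16/K_a with K_a=5/36 → 115.2.
Total e_ss = 115.2.

115.2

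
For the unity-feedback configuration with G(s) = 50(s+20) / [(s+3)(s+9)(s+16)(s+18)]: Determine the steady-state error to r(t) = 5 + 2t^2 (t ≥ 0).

infinity

G(s) has no factors of s in the denominator, so the system is type 0. Treating each term separately:
  • 5: e_ss = 5/(1+K_p) with K_p=125/972 → 4860/1097.
  • 2t^2: a type-0 system cannot track it, e_ss → ∞.
The unbounded component dominates.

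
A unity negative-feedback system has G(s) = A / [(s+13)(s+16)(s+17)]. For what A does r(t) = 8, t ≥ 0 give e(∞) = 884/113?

The open loop has no poles at the origin → type 0 system.
K_p = lim_{s→0} G(s) = A / (13·16·17) = (1/3536)·A.
e_ss = 8/(1 + K_p) = 884/113 ⇒ 1 + (1/3536)·A = 226/221 ⇒ A = 80.

80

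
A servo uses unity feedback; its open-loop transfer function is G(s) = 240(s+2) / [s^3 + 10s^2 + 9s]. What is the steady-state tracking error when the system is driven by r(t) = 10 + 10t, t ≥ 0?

0.1875

The denominator has no term below 9s — 1 pole at s=0, type 1. Taking each input component in turn:
  • 10: tracked with zero error.
  • 10t: e_ss = 10/K_v with K_v=160/3 → 0.1875.
Total e_ss = 0.1875.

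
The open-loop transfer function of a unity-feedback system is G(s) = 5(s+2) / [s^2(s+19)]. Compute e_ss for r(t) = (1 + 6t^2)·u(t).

22.8

The open loop has two poles at the origin → type 2 system. By superposition:
  • 1: tracked with zero error.
  • 6t^2: e_ss = 12/K_a with K_a=10/19 → 22.8.
Total e_ss = 22.8.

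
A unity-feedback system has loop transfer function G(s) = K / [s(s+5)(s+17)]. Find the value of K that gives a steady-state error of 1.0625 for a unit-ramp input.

80

One free integrator in G(s): this is a type 1 system.
K_v = lim_{s→0} s·G(s) = K / (5·17) = (1/85)·K.
e_ss = 1/K_v = 1.0625 ⇒ K_v = 16/17 ⇒ K = (16/17)/(1/85) = 80.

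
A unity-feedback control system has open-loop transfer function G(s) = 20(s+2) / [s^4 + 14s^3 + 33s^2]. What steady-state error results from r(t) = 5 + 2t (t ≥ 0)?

Lowest-order denominator term is 33s^2, so the open loop has 2 poles at the origin → type 2 system. By superposition:
  • 5: tracked with zero error.
  • 2t: tracked with zero error.
Total e_ss = 0.

0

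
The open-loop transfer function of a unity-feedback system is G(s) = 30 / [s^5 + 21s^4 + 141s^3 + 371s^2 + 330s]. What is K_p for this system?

infinity

K_p = lim_{s→0} G(s); with 1 pole at the origin the limit diverges, so K_p = ∞.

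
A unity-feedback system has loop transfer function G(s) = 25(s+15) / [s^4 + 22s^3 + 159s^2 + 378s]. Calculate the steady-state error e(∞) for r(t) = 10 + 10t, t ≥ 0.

10.08

Factoring s from the denominator leaves a polynomial with constant term 378, so the system is type 1. Treating each term separately:
  • 10: tracked with zero error.
  • 10t: e_ss = 10/K_v with K_v=125/126 → 10.08.
Total e_ss = 10.08.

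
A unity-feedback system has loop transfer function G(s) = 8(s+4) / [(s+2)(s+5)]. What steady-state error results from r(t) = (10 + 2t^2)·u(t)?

No free integrators in G(s): this is a type 0 system. Taking each input component in turn:
  • 10: e_ss = 10/(1+K_p) with K_p=3.2 → 50/21.
  • 2t^2: a type-0 system cannot track it, e_ss → ∞.
The unbounded component dominates.

infinity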